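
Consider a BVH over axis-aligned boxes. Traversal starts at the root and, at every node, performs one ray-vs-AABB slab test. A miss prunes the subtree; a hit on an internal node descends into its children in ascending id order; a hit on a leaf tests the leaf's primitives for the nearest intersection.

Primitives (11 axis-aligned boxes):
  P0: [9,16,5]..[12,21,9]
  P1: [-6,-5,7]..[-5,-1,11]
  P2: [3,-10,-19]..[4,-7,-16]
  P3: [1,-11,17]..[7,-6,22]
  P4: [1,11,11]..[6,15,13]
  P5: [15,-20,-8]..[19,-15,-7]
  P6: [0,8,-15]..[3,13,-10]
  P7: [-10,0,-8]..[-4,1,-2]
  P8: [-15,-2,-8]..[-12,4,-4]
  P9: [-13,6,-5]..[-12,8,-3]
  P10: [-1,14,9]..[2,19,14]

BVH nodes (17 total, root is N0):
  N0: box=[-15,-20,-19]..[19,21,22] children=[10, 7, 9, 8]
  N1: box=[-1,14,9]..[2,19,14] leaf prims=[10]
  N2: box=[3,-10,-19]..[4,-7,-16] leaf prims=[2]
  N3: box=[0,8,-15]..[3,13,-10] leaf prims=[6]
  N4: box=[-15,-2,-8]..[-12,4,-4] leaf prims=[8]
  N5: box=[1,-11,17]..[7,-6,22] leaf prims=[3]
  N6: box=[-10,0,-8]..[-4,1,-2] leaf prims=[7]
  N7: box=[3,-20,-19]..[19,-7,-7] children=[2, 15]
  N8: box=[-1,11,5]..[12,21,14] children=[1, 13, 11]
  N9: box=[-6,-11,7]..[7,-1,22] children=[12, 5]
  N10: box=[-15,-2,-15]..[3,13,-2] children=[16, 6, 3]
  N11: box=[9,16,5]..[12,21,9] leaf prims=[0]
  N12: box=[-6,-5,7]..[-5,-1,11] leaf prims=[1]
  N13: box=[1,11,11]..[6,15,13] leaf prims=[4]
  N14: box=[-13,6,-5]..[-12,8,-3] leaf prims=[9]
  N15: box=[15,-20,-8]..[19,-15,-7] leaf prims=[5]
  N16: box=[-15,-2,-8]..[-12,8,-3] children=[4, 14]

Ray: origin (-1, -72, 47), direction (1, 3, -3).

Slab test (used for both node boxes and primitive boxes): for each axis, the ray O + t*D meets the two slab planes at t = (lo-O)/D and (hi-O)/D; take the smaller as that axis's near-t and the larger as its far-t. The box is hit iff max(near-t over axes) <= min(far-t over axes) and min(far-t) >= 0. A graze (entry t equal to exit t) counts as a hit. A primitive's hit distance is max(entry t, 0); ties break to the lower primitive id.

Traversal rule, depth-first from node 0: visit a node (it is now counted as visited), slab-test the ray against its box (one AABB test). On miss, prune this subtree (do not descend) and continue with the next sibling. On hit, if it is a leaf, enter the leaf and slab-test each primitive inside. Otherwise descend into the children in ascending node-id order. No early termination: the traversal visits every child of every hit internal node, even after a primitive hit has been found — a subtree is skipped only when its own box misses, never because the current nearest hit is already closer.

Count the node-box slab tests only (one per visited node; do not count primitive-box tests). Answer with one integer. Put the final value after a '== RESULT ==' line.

Traverse from the root:
N0 x:[-14,20] y:[52/3,31] z:[25/3,22] -> hit [52/3,20], descend [7, 8, 9, 10]
  N7 x:[4,20] y:[52/3,65/3] z:[18,22] -> hit [18,20], descend [2, 15]
    N2 x:[4,5] y:[62/3,65/3] z:[21,22] -> miss, prune
    N15 x:[16,20] y:[52/3,19] z:[18,55/3] -> hit [18,55/3] leaf, test {P5@t=18}
  N8 x:[0,13] y:[83/3,31] z:[11,14] -> miss, prune
  N9 x:[-5,8] y:[61/3,71/3] z:[25/3,40/3] -> miss, prune
  N10 x:[-14,4] y:[70/3,85/3] z:[49/3,62/3] -> miss, prune

order=[0, 7, 2, 15, 8, 9, 10]  |boxes|=7  |leaves|=1  hit=P5

== RESULT ==
7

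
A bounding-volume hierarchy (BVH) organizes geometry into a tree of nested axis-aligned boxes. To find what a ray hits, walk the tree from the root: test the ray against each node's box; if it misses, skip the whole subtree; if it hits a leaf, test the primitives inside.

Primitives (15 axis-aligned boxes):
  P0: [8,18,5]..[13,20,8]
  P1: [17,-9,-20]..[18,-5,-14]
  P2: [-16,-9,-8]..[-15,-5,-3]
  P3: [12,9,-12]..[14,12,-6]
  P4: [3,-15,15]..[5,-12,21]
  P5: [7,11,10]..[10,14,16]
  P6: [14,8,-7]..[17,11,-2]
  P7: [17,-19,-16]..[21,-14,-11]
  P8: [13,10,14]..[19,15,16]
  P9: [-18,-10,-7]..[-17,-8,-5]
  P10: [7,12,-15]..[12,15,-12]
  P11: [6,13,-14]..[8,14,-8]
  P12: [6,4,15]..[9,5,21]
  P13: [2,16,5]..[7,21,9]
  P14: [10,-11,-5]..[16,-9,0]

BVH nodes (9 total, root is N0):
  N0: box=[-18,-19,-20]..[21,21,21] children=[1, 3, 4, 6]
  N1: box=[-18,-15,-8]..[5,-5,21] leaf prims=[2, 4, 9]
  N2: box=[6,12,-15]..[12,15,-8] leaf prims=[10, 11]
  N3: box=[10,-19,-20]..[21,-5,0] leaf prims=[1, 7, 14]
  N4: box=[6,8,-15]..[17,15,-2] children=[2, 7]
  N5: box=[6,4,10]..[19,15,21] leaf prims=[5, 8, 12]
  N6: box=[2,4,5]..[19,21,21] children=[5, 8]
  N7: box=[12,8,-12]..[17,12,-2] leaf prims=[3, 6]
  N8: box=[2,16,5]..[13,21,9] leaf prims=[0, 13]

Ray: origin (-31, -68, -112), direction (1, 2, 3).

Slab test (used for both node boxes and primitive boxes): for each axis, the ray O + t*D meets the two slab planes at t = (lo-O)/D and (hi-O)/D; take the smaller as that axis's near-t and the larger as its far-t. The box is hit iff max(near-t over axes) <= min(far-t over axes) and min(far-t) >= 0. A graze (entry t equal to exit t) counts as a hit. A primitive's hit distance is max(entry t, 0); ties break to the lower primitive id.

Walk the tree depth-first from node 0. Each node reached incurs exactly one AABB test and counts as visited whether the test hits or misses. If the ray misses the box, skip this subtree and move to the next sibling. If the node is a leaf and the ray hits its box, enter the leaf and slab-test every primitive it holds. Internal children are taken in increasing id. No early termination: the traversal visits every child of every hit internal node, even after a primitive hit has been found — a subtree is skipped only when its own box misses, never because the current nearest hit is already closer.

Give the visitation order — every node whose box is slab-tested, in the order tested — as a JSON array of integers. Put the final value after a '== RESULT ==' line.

Walk:
N0 x:[13,52] y:[49/2,89/2] z:[92/3,133/3] -> hit [92/3,133/3], descend [1, 3, 4, 6]
  N1 x:[13,36] y:[53/2,63/2] z:[104/3,133/3] -> miss, prune
  N3 x:[41,52] y:[49/2,63/2] z:[92/3,112/3] -> miss, prune
  N4 x:[37,48] y:[38,83/2] z:[97/3,110/3] -> miss, prune
  N6 x:[33,50] y:[36,89/2] z:[39,133/3] -> hit [39,133/3], descend [5, 8]
    N5 x:[37,50] y:[36,83/2] z:[122/3,133/3] -> hit [122/3,83/2] leaf, test {P5@t=122/3, P8(miss), P12(miss)}
    N8 x:[33,44] y:[42,89/2] z:[39,121/3] -> miss, prune

7 AABB tests over nodes [0, 1, 3, 4, 6, 5, 8]; 1 leaf entered; closest P5.

== RESULT ==
[0, 1, 3, 4, 6, 5, 8]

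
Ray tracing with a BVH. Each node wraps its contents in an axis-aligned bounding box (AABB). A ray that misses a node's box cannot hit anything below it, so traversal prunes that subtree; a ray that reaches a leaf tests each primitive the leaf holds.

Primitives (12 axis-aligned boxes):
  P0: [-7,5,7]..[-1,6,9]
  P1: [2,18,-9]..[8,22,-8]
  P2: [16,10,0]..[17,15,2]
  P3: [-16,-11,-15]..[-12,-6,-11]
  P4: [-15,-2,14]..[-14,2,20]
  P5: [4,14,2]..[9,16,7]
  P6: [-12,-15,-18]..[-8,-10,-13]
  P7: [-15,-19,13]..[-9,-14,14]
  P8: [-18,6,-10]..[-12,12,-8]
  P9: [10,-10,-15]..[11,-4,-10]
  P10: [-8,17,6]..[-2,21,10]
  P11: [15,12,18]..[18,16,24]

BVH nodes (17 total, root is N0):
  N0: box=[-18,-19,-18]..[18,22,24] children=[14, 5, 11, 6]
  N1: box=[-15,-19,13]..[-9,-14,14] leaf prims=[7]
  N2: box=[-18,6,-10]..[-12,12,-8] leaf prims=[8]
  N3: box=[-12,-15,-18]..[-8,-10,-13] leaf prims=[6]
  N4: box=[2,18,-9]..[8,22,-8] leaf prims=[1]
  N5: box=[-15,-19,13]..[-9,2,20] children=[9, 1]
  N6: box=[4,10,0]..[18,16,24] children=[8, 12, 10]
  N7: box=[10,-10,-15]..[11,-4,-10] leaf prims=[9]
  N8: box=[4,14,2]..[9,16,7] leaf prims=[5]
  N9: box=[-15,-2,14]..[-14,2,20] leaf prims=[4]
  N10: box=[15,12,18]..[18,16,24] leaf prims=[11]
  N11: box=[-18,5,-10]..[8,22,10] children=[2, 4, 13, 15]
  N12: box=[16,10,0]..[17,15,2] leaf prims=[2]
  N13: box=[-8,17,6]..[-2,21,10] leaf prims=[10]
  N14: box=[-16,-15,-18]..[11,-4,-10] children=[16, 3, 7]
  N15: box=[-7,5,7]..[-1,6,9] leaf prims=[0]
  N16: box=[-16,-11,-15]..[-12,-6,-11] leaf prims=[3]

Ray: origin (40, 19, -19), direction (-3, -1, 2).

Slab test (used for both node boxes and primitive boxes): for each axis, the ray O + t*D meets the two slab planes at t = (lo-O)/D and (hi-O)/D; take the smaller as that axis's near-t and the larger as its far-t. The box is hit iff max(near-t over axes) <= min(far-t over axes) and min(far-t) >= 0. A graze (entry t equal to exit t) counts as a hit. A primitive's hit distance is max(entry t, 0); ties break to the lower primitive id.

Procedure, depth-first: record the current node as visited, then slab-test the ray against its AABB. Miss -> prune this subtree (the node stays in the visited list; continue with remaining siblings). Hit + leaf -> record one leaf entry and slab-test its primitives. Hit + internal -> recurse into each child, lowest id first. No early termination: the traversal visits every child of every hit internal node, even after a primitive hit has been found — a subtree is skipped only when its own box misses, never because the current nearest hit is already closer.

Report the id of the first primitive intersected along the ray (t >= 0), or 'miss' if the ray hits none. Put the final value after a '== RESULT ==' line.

Trace the traversal:
N0 x:[22/3,58/3] y:[-3,38] z:[1/2,43/2] -> hit [22/3,58/3], descend [5, 6, 11, 14]
  N5 x:[49/3,55/3] y:[17,38] z:[16,39/2] -> hit [17,55/3], descend [1, 9]
    N1 x:[49/3,55/3] y:[33,38] z:[16,33/2] -> miss, prune
    N9 x:[18,55/3] y:[17,21] z:[33/2,39/2] -> hit [18,55/3] leaf, test {P4@t=18}
  N6 x:[22/3,12] y:[3,9] z:[19/2,43/2] -> miss, prune
  N11 x:[32/3,58/3] y:[-3,14] z:[9/2,29/2] -> hit [32/3,14], descend [2, 4, 13, 15]
    N2 x:[52/3,58/3] y:[7,13] z:[9/2,11/2] -> miss, prune
    N4 x:[32/3,38/3] y:[-3,1] z:[5,11/2] -> miss, prune
    N13 x:[14,16] y:[-2,2] z:[25/2,29/2] -> miss, prune
    N15 x:[41/3,47/3] y:[13,14] z:[13,14] -> hit [41/3,14] leaf, test {P0@t=41/3}
  N14 x:[29/3,56/3] y:[23,34] z:[1/2,9/2] -> miss, prune

order=[0, 5, 1, 9, 6, 11, 2, 4, 13, 15, 14]  |boxes|=11  |leaves|=2  hit=P0

== RESULT ==
0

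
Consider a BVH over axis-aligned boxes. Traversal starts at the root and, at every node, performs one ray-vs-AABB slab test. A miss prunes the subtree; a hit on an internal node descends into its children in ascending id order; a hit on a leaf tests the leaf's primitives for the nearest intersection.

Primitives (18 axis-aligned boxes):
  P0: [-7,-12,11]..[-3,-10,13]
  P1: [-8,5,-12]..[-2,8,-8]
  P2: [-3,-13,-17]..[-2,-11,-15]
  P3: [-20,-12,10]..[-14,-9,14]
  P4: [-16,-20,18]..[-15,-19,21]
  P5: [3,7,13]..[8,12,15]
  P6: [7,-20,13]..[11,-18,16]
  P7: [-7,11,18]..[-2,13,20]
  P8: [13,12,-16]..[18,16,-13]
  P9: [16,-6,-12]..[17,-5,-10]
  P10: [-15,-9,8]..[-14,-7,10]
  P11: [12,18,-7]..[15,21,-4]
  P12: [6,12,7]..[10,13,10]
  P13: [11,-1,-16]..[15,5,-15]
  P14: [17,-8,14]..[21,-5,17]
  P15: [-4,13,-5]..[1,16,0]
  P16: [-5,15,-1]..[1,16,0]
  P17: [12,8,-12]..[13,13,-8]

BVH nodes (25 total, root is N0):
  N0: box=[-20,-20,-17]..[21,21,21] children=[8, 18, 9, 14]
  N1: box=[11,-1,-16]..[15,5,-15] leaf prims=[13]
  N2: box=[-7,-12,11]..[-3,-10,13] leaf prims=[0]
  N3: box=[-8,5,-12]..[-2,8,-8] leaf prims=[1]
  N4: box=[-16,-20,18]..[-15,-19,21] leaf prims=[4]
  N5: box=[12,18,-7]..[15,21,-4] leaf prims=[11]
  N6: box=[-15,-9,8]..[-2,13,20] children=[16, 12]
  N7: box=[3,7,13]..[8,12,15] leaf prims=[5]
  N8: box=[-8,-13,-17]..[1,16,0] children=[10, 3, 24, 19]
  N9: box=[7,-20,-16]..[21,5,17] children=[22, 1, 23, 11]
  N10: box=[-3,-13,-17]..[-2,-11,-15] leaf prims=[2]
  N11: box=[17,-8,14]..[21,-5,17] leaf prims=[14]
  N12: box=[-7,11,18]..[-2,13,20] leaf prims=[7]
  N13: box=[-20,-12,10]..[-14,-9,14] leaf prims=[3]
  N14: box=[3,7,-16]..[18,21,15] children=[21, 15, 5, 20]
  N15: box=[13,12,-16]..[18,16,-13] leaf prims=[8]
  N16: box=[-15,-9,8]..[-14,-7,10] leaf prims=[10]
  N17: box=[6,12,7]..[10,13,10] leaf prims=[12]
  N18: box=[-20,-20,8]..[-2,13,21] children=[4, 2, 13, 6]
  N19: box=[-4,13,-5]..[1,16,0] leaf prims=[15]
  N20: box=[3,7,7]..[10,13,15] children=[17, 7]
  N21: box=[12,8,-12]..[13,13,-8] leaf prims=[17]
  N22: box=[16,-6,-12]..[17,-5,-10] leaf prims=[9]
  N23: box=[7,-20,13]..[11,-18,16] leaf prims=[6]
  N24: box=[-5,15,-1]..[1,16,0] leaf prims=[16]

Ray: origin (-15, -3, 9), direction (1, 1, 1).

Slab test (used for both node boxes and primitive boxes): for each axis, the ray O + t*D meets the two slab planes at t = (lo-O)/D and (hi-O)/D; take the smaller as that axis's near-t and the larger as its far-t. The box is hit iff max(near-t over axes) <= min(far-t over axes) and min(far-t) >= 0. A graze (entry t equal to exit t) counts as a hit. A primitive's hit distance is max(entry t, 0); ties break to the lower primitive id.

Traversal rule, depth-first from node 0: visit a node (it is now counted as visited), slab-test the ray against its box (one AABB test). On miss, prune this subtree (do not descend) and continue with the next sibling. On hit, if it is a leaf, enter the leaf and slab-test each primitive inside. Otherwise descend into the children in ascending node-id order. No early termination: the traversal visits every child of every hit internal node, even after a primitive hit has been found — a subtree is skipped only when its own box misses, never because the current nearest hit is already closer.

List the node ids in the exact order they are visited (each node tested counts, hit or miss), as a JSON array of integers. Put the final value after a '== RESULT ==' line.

Traverse from the root:
N0 x:[-5,36] y:[-17,24] z:[-26,12] -> hit [-5,12], descend [8, 9, 14, 18]
  N8 x:[7,16] y:[-10,19] z:[-26,-9] -> miss, prune
  N9 x:[22,36] y:[-17,8] z:[-25,8] -> miss, prune
  N14 x:[18,33] y:[10,24] z:[-25,6] -> miss, prune
  N18 x:[-5,13] y:[-17,16] z:[-1,12] -> hit [-1,12], descend [2, 4, 6, 13]
    N2 x:[8,12] y:[-9,-7] z:[2,4] -> miss, prune
    N4 x:[-1,0] y:[-17,-16] z:[9,12] -> miss, prune
    N6 x:[0,13] y:[-6,16] z:[-1,11] -> hit [0,11], descend [12, 16]
      N12 x:[8,13] y:[14,16] z:[9,11] -> miss, prune
      N16 x:[0,1] y:[-6,-4] z:[-1,1] -> miss, prune
    N13 x:[-5,1] y:[-9,-6] z:[1,5] -> miss, prune

order=[0, 8, 9, 14, 18, 2, 4, 6, 12, 16, 13]  |boxes|=11  |leaves|=0  hit=miss

== RESULT ==
[0, 8, 9, 14, 18, 2, 4, 6, 12, 16, 13]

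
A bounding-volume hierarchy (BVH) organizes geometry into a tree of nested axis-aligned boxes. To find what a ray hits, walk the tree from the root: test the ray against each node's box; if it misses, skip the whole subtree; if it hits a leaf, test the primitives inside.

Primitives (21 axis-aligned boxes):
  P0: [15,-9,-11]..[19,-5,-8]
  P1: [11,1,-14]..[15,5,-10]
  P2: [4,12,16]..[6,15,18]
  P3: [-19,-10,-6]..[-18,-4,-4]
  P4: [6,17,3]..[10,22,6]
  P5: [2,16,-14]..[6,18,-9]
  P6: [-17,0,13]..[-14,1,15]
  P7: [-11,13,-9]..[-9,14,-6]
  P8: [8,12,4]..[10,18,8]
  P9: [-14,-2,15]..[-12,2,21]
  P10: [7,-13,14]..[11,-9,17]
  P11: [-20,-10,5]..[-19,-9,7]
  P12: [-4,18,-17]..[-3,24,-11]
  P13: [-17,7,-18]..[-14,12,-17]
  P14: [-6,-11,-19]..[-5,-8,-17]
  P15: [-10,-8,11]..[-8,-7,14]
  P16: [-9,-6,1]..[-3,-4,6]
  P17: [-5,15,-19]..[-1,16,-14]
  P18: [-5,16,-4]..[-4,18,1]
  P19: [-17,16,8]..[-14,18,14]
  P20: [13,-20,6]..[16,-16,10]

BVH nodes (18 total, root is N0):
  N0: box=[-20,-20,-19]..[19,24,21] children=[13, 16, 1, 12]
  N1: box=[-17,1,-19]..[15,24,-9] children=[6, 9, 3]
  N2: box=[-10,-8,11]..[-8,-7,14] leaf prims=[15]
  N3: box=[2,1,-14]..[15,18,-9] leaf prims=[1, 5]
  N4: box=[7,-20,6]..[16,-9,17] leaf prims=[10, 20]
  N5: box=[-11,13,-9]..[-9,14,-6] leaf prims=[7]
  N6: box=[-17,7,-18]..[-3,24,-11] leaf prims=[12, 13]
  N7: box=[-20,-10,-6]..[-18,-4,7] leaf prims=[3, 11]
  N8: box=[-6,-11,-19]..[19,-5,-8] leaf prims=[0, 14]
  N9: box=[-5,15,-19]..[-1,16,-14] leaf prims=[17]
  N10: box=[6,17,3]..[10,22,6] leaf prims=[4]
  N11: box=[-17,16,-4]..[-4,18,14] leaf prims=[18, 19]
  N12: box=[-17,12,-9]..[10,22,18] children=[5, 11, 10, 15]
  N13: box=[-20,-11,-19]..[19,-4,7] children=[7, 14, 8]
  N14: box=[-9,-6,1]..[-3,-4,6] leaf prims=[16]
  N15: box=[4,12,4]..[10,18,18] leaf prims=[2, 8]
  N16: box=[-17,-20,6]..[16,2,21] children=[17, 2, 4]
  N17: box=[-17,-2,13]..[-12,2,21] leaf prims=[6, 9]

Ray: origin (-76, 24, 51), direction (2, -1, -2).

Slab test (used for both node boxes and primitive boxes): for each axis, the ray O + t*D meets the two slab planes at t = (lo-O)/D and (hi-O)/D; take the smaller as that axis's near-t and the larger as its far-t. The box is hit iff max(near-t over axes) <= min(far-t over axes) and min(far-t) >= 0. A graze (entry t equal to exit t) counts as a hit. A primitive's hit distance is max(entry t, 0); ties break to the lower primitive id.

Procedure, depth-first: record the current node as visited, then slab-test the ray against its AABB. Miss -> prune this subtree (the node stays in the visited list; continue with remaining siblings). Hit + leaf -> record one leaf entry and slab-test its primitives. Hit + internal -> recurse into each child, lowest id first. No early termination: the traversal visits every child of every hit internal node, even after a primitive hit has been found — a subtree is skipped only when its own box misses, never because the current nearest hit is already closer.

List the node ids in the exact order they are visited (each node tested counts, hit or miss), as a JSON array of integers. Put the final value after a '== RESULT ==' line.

Trace the traversal:
N0 x:[28,95/2] y:[0,44] z:[15,35] -> hit [28,35], descend [1, 12, 13, 16]
  N1 x:[59/2,91/2] y:[0,23] z:[30,35] -> miss, prune
  N12 x:[59/2,43] y:[2,12] z:[33/2,30] -> miss, prune
  N13 x:[28,95/2] y:[28,35] z:[22,35] -> hit [28,35], descend [7, 8, 14]
    N7 x:[28,29] y:[28,34] z:[22,57/2] -> hit [28,57/2] leaf, test {P3@t=57/2, P11(miss)}
    N8 x:[35,95/2] y:[29,35] z:[59/2,35] -> hit [35,35] leaf, test {P0(miss), P14@t=35}
    N14 x:[67/2,73/2] y:[28,30] z:[45/2,25] -> miss, prune
  N16 x:[59/2,46] y:[22,44] z:[15,45/2] -> miss, prune

Summary -> nodes [0, 1, 12, 13, 7, 8, 14, 16]; box-tests=8; leaf-entries=2; first=P3

== RESULT ==
[0, 1, 12, 13, 7, 8, 14, 16]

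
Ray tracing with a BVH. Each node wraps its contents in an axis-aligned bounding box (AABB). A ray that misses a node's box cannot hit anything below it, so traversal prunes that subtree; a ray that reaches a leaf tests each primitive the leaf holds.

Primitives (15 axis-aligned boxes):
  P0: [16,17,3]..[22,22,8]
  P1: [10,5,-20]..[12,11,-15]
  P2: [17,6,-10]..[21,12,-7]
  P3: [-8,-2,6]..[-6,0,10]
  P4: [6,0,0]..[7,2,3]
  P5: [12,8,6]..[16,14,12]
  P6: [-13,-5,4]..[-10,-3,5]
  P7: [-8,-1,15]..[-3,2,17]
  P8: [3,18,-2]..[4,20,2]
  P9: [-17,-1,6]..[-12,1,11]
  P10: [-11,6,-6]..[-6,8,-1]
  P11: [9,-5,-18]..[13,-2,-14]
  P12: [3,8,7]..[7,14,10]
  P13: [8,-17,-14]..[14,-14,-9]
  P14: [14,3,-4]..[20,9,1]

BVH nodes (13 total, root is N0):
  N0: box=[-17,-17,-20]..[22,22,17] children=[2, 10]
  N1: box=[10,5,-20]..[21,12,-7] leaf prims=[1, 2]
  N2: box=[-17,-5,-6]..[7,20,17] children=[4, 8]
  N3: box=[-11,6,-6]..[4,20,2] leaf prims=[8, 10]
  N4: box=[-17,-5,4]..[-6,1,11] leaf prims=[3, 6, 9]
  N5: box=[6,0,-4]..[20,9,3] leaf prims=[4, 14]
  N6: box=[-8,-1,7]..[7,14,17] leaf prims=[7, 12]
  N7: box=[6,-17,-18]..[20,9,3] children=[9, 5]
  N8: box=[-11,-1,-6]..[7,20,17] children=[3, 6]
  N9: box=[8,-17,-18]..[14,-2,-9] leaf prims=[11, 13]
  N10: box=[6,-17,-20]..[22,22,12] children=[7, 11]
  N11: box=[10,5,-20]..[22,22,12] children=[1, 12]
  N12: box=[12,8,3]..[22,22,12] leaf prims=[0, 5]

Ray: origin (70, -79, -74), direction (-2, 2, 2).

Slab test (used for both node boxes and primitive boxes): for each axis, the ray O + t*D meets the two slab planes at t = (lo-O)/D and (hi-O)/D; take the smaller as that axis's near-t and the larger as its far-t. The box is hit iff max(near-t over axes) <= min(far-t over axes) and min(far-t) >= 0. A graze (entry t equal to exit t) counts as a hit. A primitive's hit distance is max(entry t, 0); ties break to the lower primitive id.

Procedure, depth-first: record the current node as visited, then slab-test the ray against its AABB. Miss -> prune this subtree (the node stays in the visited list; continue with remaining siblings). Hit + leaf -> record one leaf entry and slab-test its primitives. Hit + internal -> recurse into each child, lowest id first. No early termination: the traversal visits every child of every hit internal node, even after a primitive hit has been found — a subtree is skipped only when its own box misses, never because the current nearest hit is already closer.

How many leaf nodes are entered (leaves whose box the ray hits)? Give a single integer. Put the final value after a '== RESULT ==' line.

Traverse from the root:
N0 x:[24,87/2] y:[31,101/2] z:[27,91/2] -> hit [31,87/2], descend [2, 10]
  N2 x:[63/2,87/2] y:[37,99/2] z:[34,91/2] -> hit [37,87/2], descend [4, 8]
    N4 x:[38,87/2] y:[37,40] z:[39,85/2] -> hit [39,40] leaf, test {P3(miss), P6(miss), P9(miss)}
    N8 x:[63/2,81/2] y:[39,99/2] z:[34,91/2] -> hit [39,81/2], descend [3, 6]
      N3 x:[33,81/2] y:[85/2,99/2] z:[34,38] -> miss, prune
      N6 x:[63/2,39] y:[39,93/2] z:[81/2,91/2] -> miss, prune
  N10 x:[24,32] y:[31,101/2] z:[27,43] -> hit [31,32], descend [7, 11]
    N7 x:[25,32] y:[31,44] z:[28,77/2] -> hit [31,32], descend [5, 9]
      N5 x:[25,32] y:[79/2,44] z:[35,77/2] -> miss, prune
      N9 x:[28,31] y:[31,77/2] z:[28,65/2] -> hit [31,31] leaf, test {P11(miss), P13@t=31}
    N11 x:[24,30] y:[42,101/2] z:[27,43] -> miss, prune

Visited [0, 2, 4, 8, 3, 6, 10, 7, 5, 9, 11]. Tests: 11 box, 2 leaf. Nearest: P13.

== RESULT ==
2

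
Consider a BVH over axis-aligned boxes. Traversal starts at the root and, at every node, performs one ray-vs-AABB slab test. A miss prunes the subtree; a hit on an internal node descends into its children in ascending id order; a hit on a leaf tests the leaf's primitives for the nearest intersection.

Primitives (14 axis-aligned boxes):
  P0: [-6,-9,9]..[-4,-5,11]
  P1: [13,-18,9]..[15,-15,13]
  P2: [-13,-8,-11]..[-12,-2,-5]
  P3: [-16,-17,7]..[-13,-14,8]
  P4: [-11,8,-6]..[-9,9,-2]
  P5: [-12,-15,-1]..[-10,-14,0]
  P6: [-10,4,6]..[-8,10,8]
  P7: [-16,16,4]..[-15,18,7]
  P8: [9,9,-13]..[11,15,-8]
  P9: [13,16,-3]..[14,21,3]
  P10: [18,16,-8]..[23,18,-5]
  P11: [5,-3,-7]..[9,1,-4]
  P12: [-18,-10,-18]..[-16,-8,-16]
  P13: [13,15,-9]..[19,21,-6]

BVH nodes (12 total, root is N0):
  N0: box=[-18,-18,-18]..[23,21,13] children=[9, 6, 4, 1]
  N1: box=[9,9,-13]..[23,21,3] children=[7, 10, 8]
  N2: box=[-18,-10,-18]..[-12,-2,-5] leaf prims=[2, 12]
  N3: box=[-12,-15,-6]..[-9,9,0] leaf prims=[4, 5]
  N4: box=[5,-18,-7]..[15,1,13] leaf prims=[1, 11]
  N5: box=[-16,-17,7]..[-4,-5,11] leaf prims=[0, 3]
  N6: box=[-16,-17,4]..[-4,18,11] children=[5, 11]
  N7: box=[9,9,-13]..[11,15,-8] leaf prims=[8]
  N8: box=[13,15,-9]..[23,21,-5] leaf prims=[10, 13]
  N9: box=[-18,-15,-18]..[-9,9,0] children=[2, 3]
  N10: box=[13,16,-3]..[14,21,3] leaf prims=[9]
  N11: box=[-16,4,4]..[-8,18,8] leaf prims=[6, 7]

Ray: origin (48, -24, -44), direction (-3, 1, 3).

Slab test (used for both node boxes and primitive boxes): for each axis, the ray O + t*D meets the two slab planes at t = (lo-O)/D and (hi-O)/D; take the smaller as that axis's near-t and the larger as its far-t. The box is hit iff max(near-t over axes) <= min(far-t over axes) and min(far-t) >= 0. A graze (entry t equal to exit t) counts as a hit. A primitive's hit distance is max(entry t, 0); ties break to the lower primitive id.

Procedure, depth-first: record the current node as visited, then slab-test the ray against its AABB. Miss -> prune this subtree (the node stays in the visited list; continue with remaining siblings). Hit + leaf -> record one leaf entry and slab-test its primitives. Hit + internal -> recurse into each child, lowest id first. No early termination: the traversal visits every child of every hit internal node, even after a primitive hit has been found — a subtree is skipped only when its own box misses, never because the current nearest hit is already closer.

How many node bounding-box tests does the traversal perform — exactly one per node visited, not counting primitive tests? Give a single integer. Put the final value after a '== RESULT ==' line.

Trace the traversal:
N0 x:[25/3,22] y:[6,45] z:[26/3,19] -> hit [26/3,19], descend [1, 4, 6, 9]
  N1 x:[25/3,13] y:[33,45] z:[31/3,47/3] -> miss, prune
  N4 x:[11,43/3] y:[6,25] z:[37/3,19] -> hit [37/3,43/3] leaf, test {P1(miss), P11(miss)}
  N6 x:[52/3,64/3] y:[7,42] z:[16,55/3] -> hit [52/3,55/3], descend [5, 11]
    N5 x:[52/3,64/3] y:[7,19] z:[17,55/3] -> hit [52/3,55/3] leaf, test {P0@t=53/3, P3(miss)}
    N11 x:[56/3,64/3] y:[28,42] z:[16,52/3] -> miss, prune
  N9 x:[19,22] y:[9,33] z:[26/3,44/3] -> miss, prune

Visited [0, 1, 4, 6, 5, 11, 9]. Tests: 7 box, 2 leaf. Nearest: P0.

== RESULT ==
7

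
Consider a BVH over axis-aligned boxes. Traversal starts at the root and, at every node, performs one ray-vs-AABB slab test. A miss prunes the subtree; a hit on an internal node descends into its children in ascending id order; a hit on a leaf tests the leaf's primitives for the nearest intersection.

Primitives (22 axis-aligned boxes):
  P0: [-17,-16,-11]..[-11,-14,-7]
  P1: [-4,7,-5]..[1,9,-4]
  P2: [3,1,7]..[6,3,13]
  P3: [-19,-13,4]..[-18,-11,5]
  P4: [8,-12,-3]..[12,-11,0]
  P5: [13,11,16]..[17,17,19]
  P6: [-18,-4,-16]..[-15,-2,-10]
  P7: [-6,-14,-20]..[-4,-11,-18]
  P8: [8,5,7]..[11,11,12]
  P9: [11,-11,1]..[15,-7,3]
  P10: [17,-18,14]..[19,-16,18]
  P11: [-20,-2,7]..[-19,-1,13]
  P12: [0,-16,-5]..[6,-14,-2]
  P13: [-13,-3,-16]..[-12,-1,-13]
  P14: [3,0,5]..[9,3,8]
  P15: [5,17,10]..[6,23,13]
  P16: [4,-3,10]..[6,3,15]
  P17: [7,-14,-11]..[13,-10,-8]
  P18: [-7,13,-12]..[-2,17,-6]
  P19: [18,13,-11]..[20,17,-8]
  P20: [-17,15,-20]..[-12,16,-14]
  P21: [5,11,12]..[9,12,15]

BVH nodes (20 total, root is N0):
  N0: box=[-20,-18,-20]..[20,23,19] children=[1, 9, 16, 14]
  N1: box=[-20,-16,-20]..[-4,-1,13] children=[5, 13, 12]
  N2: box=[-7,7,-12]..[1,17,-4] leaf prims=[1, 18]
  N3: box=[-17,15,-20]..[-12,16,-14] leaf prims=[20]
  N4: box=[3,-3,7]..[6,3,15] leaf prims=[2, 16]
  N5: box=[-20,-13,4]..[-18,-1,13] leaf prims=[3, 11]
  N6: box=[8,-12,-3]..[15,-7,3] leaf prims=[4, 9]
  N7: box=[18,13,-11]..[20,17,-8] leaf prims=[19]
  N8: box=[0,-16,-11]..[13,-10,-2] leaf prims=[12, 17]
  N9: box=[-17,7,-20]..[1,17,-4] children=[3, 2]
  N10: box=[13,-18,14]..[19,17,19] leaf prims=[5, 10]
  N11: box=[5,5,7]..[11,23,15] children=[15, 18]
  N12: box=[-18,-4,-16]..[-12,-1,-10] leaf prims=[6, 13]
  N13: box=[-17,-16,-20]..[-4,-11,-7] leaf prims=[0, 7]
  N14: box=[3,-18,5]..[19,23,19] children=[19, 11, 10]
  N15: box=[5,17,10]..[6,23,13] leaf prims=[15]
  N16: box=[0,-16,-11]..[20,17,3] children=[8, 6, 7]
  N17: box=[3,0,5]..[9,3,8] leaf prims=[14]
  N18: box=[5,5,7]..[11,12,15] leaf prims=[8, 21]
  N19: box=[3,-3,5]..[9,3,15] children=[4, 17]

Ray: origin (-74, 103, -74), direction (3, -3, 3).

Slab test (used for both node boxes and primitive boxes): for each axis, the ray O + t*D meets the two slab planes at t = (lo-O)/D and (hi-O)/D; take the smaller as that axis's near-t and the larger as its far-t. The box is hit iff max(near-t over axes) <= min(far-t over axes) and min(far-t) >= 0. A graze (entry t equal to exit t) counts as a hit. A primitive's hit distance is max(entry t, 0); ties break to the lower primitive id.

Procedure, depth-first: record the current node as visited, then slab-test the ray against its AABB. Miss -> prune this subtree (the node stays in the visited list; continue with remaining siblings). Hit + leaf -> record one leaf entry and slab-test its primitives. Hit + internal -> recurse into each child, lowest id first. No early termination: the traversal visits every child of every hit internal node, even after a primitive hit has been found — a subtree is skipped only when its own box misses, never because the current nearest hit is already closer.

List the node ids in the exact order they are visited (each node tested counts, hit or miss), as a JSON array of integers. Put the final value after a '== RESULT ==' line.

Traverse from the root:
N0 x:[18,94/3] y:[80/3,121/3] z:[18,31] -> hit [80/3,31], descend [1, 9, 14, 16]
  N1 x:[18,70/3] y:[104/3,119/3] z:[18,29] -> miss, prune
  N9 x:[19,25] y:[86/3,32] z:[18,70/3] -> miss, prune
  N14 x:[77/3,31] y:[80/3,121/3] z:[79/3,31] -> hit [80/3,31], descend [10, 11, 19]
    N10 x:[29,31] y:[86/3,121/3] z:[88/3,31] -> hit [88/3,31] leaf, test {P5@t=30, P10(miss)}
    N11 x:[79/3,85/3] y:[80/3,98/3] z:[27,89/3] -> hit [27,85/3], descend [15, 18]
      N15 x:[79/3,80/3] y:[80/3,86/3] z:[28,29] -> miss, prune
      N18 x:[79/3,85/3] y:[91/3,98/3] z:[27,89/3] -> miss, prune
    N19 x:[77/3,83/3] y:[100/3,106/3] z:[79/3,89/3] -> miss, prune
  N16 x:[74/3,94/3] y:[86/3,119/3] z:[21,77/3] -> miss, prune

10 AABB tests over nodes [0, 1, 9, 14, 10, 11, 15, 18, 19, 16]; 1 leaf entered; closest P5.

== RESULT ==
[0, 1, 9, 14, 10, 11, 15, 18, 19, 16]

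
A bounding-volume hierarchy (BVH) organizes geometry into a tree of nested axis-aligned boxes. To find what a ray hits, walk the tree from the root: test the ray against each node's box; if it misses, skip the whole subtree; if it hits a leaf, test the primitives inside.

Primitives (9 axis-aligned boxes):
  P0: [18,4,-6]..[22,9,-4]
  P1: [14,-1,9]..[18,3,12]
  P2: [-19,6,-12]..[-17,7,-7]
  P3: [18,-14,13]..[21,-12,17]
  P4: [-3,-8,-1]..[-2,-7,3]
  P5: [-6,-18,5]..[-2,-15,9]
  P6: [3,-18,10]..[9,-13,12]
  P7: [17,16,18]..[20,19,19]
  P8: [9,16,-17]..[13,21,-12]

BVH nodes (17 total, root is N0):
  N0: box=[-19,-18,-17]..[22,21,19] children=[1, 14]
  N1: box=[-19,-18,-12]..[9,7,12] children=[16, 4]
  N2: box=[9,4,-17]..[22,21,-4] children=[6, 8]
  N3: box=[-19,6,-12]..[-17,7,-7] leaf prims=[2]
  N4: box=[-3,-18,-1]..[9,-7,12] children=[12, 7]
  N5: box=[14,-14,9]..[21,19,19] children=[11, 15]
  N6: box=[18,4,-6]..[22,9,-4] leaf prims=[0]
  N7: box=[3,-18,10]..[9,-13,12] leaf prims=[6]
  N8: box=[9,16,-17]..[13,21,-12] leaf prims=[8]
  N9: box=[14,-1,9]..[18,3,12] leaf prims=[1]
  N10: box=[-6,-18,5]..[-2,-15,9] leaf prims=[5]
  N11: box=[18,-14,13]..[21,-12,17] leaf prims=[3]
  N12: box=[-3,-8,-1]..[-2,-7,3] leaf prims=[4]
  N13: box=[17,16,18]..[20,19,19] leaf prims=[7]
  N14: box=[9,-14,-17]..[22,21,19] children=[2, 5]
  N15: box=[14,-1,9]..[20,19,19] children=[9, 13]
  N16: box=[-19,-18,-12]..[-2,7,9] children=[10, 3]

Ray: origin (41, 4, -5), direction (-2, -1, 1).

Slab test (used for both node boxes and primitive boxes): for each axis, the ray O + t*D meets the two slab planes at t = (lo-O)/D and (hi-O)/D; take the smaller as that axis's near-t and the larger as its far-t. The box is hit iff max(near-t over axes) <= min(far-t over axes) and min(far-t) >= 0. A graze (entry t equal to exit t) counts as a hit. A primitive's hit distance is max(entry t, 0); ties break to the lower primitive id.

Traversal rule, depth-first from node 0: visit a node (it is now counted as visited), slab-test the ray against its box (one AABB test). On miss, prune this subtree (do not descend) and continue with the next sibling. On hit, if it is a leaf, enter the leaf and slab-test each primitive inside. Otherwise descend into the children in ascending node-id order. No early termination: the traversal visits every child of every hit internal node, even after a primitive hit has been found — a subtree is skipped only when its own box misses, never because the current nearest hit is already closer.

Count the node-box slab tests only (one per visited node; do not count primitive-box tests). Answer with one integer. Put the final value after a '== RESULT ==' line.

Walk:
N0 x:[19/2,30] y:[-17,22] z:[-12,24] -> hit [19/2,22], descend [1, 14]
  N1 x:[16,30] y:[-3,22] z:[-7,17] -> hit [16,17], descend [4, 16]
    N4 x:[16,22] y:[11,22] z:[4,17] -> hit [16,17], descend [7, 12]
      N7 x:[16,19] y:[17,22] z:[15,17] -> hit [17,17] leaf, test {P6@t=17}
      N12 x:[43/2,22] y:[11,12] z:[4,8] -> miss, prune
    N16 x:[43/2,30] y:[-3,22] z:[-7,14] -> miss, prune
  N14 x:[19/2,16] y:[-17,18] z:[-12,24] -> hit [19/2,16], descend [2, 5]
    N2 x:[19/2,16] y:[-17,0] z:[-12,1] -> miss, prune
    N5 x:[10,27/2] y:[-15,18] z:[14,24] -> miss, prune

Visited [0, 1, 4, 7, 12, 16, 14, 2, 5]. Tests: 9 box, 1 leaf. Nearest: P6.

== RESULT ==
9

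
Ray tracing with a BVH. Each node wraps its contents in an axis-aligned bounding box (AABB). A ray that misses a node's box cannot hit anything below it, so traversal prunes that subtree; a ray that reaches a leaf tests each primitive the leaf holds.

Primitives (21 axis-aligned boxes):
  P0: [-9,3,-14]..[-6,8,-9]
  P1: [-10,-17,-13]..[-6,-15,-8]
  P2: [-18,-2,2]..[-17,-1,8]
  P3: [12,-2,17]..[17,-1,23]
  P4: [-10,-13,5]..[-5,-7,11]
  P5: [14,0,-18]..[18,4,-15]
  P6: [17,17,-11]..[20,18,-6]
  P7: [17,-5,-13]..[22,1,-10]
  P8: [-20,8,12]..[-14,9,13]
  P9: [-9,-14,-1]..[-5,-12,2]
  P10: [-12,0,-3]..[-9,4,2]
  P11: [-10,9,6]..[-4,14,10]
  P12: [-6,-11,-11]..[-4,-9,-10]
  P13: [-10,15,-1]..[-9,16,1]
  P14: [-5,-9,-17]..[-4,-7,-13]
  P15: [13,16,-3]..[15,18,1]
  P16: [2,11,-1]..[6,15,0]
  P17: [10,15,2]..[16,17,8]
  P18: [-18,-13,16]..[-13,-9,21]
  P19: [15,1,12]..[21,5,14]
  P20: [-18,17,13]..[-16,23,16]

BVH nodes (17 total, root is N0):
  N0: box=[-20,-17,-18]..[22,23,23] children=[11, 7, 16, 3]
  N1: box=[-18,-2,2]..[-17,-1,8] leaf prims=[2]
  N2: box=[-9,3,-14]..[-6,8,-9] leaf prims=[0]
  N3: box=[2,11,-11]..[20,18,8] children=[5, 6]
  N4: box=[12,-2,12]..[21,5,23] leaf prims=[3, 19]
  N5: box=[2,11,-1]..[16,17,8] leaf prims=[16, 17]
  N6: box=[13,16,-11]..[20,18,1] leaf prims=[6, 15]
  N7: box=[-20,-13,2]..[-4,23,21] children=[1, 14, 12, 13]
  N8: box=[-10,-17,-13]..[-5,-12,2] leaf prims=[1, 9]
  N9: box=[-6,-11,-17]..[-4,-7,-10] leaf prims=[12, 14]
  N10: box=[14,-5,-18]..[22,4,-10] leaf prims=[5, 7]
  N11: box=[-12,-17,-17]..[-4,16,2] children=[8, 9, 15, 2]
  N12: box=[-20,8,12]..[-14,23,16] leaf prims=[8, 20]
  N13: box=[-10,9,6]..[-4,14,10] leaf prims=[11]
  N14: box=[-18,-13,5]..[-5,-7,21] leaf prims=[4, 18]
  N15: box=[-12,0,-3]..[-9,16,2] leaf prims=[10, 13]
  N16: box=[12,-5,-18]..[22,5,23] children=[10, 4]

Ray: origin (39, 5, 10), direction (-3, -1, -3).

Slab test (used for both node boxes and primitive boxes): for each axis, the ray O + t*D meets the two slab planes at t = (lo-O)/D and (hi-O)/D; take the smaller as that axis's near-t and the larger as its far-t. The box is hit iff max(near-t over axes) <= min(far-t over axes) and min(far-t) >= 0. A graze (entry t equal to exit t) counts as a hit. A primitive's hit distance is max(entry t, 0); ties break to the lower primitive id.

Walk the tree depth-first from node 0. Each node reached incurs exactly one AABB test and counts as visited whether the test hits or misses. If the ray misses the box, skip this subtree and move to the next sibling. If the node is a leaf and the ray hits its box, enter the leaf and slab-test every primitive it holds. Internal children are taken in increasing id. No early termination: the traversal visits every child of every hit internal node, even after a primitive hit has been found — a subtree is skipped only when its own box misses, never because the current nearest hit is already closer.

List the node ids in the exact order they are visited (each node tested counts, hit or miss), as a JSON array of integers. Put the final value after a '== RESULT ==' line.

Traverse from the root:
N0 x:[17/3,59/3] y:[-18,22] z:[-13/3,28/3] -> hit [17/3,28/3], descend [3, 7, 11, 16]
  N3 x:[19/3,37/3] y:[-13,-6] z:[2/3,7] -> miss, prune
  N7 x:[43/3,59/3] y:[-18,18] z:[-11/3,8/3] -> miss, prune
  N11 x:[43/3,17] y:[-11,22] z:[8/3,9] -> miss, prune
  N16 x:[17/3,9] y:[0,10] z:[-13/3,28/3] -> hit [17/3,9], descend [4, 10]
    N4 x:[6,9] y:[0,7] z:[-13/3,-2/3] -> miss, prune
    N10 x:[17/3,25/3] y:[1,10] z:[20/3,28/3] -> hit [20/3,25/3] leaf, test {P5(miss), P7@t=20/3}

Summary -> nodes [0, 3, 7, 11, 16, 4, 10]; box-tests=7; leaf-entries=1; first=P7

== RESULT ==
[0, 3, 7, 11, 16, 4, 10]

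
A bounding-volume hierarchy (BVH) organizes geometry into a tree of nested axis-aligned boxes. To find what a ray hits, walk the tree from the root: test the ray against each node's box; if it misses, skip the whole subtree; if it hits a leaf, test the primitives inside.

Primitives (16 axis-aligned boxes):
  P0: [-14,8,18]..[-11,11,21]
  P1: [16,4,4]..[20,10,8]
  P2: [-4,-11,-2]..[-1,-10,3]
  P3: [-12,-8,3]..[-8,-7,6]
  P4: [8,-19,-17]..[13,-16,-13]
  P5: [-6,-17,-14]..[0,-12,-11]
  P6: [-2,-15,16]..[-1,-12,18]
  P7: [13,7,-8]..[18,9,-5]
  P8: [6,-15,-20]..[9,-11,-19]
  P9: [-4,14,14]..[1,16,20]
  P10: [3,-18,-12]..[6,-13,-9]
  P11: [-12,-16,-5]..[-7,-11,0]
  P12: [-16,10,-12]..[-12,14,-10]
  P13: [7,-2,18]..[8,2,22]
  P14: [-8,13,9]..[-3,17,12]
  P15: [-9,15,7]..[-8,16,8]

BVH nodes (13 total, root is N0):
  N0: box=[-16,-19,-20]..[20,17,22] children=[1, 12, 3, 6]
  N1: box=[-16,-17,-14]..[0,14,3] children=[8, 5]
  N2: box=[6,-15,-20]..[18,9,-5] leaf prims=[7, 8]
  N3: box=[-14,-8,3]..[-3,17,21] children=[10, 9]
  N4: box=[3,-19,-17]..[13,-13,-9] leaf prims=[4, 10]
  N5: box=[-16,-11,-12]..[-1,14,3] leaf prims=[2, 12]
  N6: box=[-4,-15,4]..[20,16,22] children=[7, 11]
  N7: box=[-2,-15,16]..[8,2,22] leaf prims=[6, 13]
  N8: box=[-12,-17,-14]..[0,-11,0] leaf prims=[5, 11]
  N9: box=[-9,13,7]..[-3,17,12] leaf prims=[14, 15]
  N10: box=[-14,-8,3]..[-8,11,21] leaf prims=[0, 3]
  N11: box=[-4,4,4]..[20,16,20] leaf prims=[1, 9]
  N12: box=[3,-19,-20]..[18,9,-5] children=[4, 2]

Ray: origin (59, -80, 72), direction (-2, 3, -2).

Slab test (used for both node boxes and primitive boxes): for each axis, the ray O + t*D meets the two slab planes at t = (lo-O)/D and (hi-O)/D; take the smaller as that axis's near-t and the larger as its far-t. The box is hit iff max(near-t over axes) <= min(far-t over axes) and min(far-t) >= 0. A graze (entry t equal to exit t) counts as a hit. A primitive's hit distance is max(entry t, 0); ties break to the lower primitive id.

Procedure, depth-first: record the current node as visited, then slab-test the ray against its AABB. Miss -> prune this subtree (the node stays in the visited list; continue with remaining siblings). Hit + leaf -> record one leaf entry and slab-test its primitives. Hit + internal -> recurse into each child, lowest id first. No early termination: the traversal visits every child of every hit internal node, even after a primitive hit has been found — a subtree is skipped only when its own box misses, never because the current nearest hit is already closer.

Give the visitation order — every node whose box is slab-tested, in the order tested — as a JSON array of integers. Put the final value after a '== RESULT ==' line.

Trace the traversal:
N0 x:[39/2,75/2] y:[61/3,97/3] z:[25,46] -> hit [25,97/3], descend [1, 3, 6, 12]
  N1 x:[59/2,75/2] y:[21,94/3] z:[69/2,43] -> miss, prune
  N3 x:[31,73/2] y:[24,97/3] z:[51/2,69/2] -> hit [31,97/3], descend [9, 10]
    N9 x:[31,34] y:[31,97/3] z:[30,65/2] -> hit [31,97/3] leaf, test {P14@t=31, P15(miss)}
    N10 x:[67/2,73/2] y:[24,91/3] z:[51/2,69/2] -> miss, prune
  N6 x:[39/2,63/2] y:[65/3,32] z:[25,34] -> hit [25,63/2], descend [7, 11]
    N7 x:[51/2,61/2] y:[65/3,82/3] z:[25,28] -> hit [51/2,82/3] leaf, test {P6(miss), P13@t=26}
    N11 x:[39/2,63/2] y:[28,32] z:[26,34] -> hit [28,63/2] leaf, test {P1(miss), P9(miss)}
  N12 x:[41/2,28] y:[61/3,89/3] z:[77/2,46] -> miss, prune

order=[0, 1, 3, 9, 10, 6, 7, 11, 12]  |boxes|=9  |leaves|=3  hit=P13

== RESULT ==
[0, 1, 3, 9, 10, 6, 7, 11, 12]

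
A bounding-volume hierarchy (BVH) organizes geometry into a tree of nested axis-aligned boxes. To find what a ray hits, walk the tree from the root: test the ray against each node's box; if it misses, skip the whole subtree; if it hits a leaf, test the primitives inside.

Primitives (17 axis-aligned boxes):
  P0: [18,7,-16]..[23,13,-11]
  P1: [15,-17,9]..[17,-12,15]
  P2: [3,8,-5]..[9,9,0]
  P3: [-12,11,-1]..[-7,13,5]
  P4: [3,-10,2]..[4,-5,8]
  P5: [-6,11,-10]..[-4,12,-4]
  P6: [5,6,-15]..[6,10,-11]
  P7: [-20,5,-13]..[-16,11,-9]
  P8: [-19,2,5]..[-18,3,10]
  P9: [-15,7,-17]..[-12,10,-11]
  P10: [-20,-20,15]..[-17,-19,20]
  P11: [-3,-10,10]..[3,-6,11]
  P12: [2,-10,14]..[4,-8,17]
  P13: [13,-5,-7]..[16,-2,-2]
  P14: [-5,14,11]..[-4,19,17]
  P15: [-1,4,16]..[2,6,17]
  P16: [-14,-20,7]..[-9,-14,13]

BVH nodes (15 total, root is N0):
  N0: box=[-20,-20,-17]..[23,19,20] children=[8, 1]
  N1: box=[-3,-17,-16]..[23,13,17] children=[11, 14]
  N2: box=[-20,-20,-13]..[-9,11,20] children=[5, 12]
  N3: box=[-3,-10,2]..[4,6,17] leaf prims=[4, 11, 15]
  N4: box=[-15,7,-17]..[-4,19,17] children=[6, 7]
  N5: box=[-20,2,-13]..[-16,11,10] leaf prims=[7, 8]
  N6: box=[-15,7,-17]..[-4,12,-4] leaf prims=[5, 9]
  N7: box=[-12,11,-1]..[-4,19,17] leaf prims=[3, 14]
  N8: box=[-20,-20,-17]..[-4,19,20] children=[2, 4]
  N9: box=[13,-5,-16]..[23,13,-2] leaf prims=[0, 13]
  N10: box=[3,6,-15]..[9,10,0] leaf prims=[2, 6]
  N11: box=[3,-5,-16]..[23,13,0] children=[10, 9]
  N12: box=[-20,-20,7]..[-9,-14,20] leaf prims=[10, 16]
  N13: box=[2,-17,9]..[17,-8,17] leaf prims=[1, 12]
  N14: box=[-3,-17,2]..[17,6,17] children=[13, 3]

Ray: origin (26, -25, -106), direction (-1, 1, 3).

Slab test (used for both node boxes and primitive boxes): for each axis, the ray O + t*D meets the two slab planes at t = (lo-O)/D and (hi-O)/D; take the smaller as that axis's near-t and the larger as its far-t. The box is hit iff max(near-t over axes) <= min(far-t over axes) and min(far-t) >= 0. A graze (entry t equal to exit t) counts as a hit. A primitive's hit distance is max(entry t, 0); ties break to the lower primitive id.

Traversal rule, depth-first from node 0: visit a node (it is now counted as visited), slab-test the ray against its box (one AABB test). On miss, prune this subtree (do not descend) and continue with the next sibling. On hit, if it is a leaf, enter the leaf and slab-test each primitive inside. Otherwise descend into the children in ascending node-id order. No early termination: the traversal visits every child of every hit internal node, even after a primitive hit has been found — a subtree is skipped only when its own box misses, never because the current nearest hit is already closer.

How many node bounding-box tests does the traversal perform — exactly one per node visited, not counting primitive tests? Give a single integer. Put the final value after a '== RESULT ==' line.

Traverse from the root:
N0 x:[3,46] y:[5,44] z:[89/3,42] -> hit [89/3,42], descend [1, 8]
  N1 x:[3,29] y:[8,38] z:[30,41] -> miss, prune
  N8 x:[30,46] y:[5,44] z:[89/3,42] -> hit [30,42], descend [2, 4]
    N2 x:[35,46] y:[5,36] z:[31,42] -> hit [35,36], descend [5, 12]
      N5 x:[42,46] y:[27,36] z:[31,116/3] -> miss, prune
      N12 x:[35,46] y:[5,11] z:[113/3,42] -> miss, prune
    N4 x:[30,41] y:[32,44] z:[89/3,41] -> hit [32,41], descend [6, 7]
      N6 x:[30,41] y:[32,37] z:[89/3,34] -> hit [32,34] leaf, test {P5(miss), P9(miss)}
      N7 x:[30,38] y:[36,44] z:[35,41] -> hit [36,38] leaf, test {P3@t=36, P14(miss)}

Visited [0, 1, 8, 2, 5, 12, 4, 6, 7]. Tests: 9 box, 2 leaf. Nearest: P3.

== RESULT ==
9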